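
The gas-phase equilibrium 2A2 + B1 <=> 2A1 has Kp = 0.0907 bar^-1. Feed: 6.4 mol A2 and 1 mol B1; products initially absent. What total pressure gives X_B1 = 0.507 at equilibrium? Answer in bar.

Take 1 mol B1 as basis and let X be its fractional conversion, so ξ = X.
Moles: n_A2 = 6.4 − 2X; n_B1 = 1 − X; n_A1 = 2X.
Summing: n_T = 7.4 − X.
Kp = p_A1^2 / (p_A2^2 p_B1) with p_i = (n_i/n_T)·P.
At X = 0.507: the mole-fraction product g(X) = Π y_i^ν_i = 0.4956. Since Kp = g(X)·P^{-1}, P = (g/Kp)^(1/1) = (0.4956/0.0907)^(1/1) = 5.46 bar.

P = 5.46 bar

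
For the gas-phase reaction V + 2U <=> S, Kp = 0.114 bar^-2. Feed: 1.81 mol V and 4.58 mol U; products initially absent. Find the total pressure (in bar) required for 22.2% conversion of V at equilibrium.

P = 2.34 bar

Basis: 1.81 mol V initially; let X = conversion of V. Extent ξ = 1.81X.
Species balance: n_V = 1.81 − 1.81X; n_U = 4.58 − 3.62X; n_S = 1.81X.
Summing: n_T = 6.39 − 3.62X.
Kp = p_S / (p_V p_U^2) with p_i = (n_i/n_T)·P.
At X = 0.222: the mole-fraction product g(X) = Π y_i^ν_i = 0.6244. Since Kp = g(X)·P^{-2}, P = (g/Kp)^(1/2) = (0.6244/0.114)^(1/2) = 2.34 bar.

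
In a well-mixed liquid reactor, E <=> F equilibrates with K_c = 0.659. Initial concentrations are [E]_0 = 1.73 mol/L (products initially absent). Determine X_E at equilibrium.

X = 0.397

Let X = conversion of E; extent ξ = 1.73·X mol/L.
Concentrations: [E] = 1.73 − 1.73X; [F] = 1.73X.
K_c = [F] / ([E]).
This equals 0.659 at X = 0.397 (the root in 0 < X < 1).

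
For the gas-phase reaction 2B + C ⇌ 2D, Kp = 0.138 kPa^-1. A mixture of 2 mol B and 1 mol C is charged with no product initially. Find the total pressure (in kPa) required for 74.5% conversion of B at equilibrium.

P = 547 kPa

Take 2 mol B as basis and let X be its fractional conversion, so ξ = X.
Mole table: n_B = 2 − 2X; n_C = 1 − X; n_D = 2X.
Total moles n_T = 3 − X.
Kp = p_D^2 / (p_B^2 p_C) with p_i = (n_i/n_T)·P.
At X = 0.745: the mole-fraction product g(X) = Π y_i^ν_i = 75.48. Since Kp = g(X)·P^{-1}, P = (g/Kp)^(1/1) = (75.48/0.138)^(1/1) = 547 kPa.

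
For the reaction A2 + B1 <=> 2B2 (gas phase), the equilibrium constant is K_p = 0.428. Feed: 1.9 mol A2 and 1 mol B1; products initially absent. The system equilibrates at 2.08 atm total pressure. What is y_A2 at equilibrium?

Let X = conversion of B1 (basis 1 mol B1); extent of reaction ξ = X.
At extent ξ: n_A2 = 1.9 − X; n_B1 = 1 − X; n_B2 = 2X.
n_T stays at 2.9 (no change in mole number).
Mole fractions y_i = n_i/n_T; K_p = p_B2^2 / (p_A2 p_B1) with p_i = y_i·P.
Substituting and setting equal to 0.428 gives a polynomial in X; the root in (0,1) is X = 0.334.
Then n_A2 = 1.57, n_T = 2.9, so y_A2 = 0.540.

y_A2 = 0.540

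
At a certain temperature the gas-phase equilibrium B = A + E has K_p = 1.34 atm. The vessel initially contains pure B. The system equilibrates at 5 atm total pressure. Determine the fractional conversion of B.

X = 0.460

Basis: 1 mol B initially; let X = conversion of B. Extent ξ = X.
Moles: n_B = 1 − X; n_A = X; n_E = X.
n_T = Σnᵢ = 1 + X.
Mole fractions y_i = n_i/n_T; K_p = p_A p_E / (p_B) with p_i = y_i·P.
Substituting and setting equal to 1.34 atm gives a polynomial in X; the root in (0,1) is X = 0.460.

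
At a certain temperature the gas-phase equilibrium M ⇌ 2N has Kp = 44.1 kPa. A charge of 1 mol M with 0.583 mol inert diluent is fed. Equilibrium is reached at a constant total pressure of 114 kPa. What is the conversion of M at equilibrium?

Basis: 1 mol M initially; let X = conversion of M. Extent ξ = X.
At extent ξ: n_M = 1 − X; n_N = 2X; n_I = 0.583 (inert).
Summing: n_T = 1.58 + X.
Mole fractions y_i = n_i/n_T; Kp = p_N^2 / (p_M) with p_i = y_i·P.
Equating to 44.1 kPa and solving on 0 < X < 1: X = 0.349.

X = 0.349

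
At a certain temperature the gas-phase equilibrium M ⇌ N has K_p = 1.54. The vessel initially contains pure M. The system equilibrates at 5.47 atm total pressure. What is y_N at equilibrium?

Let X = conversion of M (basis 1 mol M); extent of reaction ξ = X.
At extent ξ: n_M = 1 − X; n_N = X.
Total moles n_T = 1 (Δν = 0, constant).
y_i = n_i/n_T, p_i = y_i·P. K_p = p_N / (p_M).
This yields a degree-1 equation in X; solving on (0,1), X = 0.606.
Then n_N = 0.606, n_T = 1, so y_N = 0.606.

y_N = 0.606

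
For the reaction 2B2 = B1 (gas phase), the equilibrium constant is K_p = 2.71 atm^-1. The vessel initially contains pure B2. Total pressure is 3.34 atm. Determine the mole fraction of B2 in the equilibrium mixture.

Let X = conversion of B2 (basis 1 mol B2); extent of reaction ξ = 0.5X.
Moles: n_B2 = 1 − X; n_B1 = 0.5X.
Summing: n_T = 1 − 0.5X.
y_i = n_i/n_T, p_i = y_i·P. K_p = p_B1 / (p_B2^2).
Setting this equal to 2.71 atm^-1 and taking the physical root (0 < X < 1) gives X = 0.836.
Then n_B2 = 0.164, n_T = 0.582, so y_B2 = 0.282.

y_B2 = 0.282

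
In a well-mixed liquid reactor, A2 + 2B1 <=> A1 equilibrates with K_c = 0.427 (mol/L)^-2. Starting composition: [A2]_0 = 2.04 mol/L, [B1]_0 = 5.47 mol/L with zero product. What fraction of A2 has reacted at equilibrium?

X = 0.728

Let X = conversion of A2; extent ξ = 2.04·X mol/L.
Concentrations: [A2] = 2.04 − 2.04X; [B1] = 5.47 − 4.08X; [A1] = 2.04X.
K_c = [A1] / ([A2] [B1]^2).
Equating to 0.427 (mol/L)^-2: the physical root is X = 0.728.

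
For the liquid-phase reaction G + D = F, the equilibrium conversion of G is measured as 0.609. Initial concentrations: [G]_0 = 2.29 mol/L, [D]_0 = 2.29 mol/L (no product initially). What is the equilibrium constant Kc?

Kc = 1.74 L/mol

Let X = conversion of G.
Concentrations: [G] = 2.29 − 2.29X; [D] = 2.29 − 2.29X; [F] = 2.29X.
At X = 0.609: [G] = 0.895, [D] = 0.895, [F] = 1.39.
Kc = [F] / ([G] [D]) = 1.74 L/mol.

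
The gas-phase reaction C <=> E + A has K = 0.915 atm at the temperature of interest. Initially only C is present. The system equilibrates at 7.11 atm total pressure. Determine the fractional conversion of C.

X = 0.338

Basis: 1 mol C initially; let X = conversion of C. Extent ξ = X.
Species balance: n_C = 1 − X; n_E = X; n_A = X.
Summing: n_T = 1 + X.
With p_i = (n_i/n_T)P, K = p_E p_A / (p_C).
Substituting and setting equal to 0.915 atm gives a polynomial in X; the root in (0,1) is X = 0.338.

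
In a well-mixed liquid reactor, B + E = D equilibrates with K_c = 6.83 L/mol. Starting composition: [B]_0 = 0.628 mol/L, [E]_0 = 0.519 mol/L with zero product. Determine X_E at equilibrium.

X = 0.661

Let X = conversion of E; extent ξ = 0.519·X mol/L.
Concentrations: [B] = 0.628 − 0.519X; [E] = 0.519 − 0.519X; [D] = 0.519X.
K_c = [D] / ([B] [E]).
Equating to 6.83 L/mol: the physical root is X = 0.661.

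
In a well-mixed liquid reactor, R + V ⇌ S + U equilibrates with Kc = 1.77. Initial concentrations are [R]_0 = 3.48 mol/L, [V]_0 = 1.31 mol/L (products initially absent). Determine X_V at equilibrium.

X = 0.803

Let X = conversion of V; extent ξ = 1.31·X mol/L.
Concentrations: [R] = 3.48 − 1.31X; [V] = 1.31 − 1.31X; [S] = 1.31X; [U] = 1.31X.
Kc = [S] [U] / ([R] [V]).
Equating to 1.77: the physical root is X = 0.803.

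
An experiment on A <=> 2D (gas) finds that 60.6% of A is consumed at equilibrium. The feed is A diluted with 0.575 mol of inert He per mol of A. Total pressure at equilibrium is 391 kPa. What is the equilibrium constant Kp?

Take 1 mol A as basis and let X be its fractional conversion, so ξ = X.
At extent ξ: n_A = 1 − X; n_D = 2X; n_I = 0.575 (inert).
n_T = Σnᵢ = 1.57 + X.
At X = 0.606: n_A = 0.394, n_D = 1.21, n_T = 2.18.
p_i = (n_i/n_T)·P. Kp = p_D^2 / (p_A) = 668 kPa.

Kp = 668 kPa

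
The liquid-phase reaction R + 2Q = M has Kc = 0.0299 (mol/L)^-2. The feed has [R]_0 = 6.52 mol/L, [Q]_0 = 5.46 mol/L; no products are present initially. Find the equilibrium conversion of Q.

Let X = conversion of Q; extent ξ = 5.46X/2 mol/L.
Concentrations: [R] = 6.52 − 2.73X; [Q] = 5.46 − 5.46X; [M] = 2.73X.
Kc = [M] / ([R] [Q]^2).
Solving Kc = 0.0299 for X ∈ (0,1): X = 0.473.

X = 0.473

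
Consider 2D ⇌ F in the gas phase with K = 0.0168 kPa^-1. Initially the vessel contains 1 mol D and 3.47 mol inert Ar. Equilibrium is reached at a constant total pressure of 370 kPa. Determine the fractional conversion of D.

X = 0.564

Let X = conversion of D (basis 1 mol D); extent of reaction ξ = 0.5X.
At extent ξ: n_D = 1 − X; n_F = 0.5X; n_I = 3.47 (inert).
Summing: n_T = 4.47 − 0.5X.
With p_i = (n_i/n_T)P, K = p_F / (p_D^2).
Substituting and setting equal to 0.0168 kPa^-1 gives a polynomial in X; the root in (0,1) is X = 0.564.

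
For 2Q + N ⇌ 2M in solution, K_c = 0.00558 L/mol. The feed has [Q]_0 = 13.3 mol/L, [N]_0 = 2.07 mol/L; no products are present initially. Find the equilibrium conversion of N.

X = 0.270

Let X = conversion of N; extent ξ = 2.07·X mol/L.
Concentrations: [Q] = 13.3 − 4.14X; [N] = 2.07 − 2.07X; [M] = 4.14X.
K_c = [M]^2 / ([Q]^2 [N]).
Equating to 0.00558 L/mol: the physical root is X = 0.270.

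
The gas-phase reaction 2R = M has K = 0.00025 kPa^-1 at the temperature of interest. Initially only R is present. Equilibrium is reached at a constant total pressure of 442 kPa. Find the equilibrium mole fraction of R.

y_R = 0.909

Basis: 1 mol R initially; let X = conversion of R. Extent ξ = 0.5X.
Moles: n_R = 1 − X; n_M = 0.5X.
Total moles n_T = 1 − 0.5X.
Mole fractions y_i = n_i/n_T; K = p_M / (p_R^2) with p_i = y_i·P.
Equating to 0.00025 kPa^-1 and solving on 0 < X < 1: X = 0.167.
Then n_R = 0.833, n_T = 0.916, so y_R = 0.909.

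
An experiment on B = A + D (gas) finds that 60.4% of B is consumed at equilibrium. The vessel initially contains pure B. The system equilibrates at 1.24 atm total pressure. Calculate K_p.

K_p = 0.712 atm

Take 1 mol B as basis and let X be its fractional conversion, so ξ = X.
At extent ξ: n_B = 1 − X; n_A = X; n_D = X.
n_T = Σnᵢ = 1 + X.
At X = 0.604: n_B = 0.396, n_A = 0.604, n_D = 0.604, n_T = 1.6.
p_i = (n_i/n_T)·P. K_p = p_A p_D / (p_B) = 0.712 atm.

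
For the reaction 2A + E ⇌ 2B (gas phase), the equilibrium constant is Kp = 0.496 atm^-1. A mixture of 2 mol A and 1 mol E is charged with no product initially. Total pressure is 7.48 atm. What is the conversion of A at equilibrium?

X = 0.469

Let X = conversion of A (basis 2 mol A); extent of reaction ξ = X.
At extent ξ: n_A = 2 − 2X; n_E = 1 − X; n_B = 2X.
Summing: n_T = 3 − X.
Mole fractions y_i = n_i/n_T; Kp = p_B^2 / (p_A^2 p_E) with p_i = y_i·P.
Equating to 0.496 atm^-1 and solving on 0 < X < 1: X = 0.469.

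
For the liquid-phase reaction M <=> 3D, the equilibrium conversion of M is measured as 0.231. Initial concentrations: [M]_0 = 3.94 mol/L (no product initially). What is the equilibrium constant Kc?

Kc = 6.72 (mol/L)^2

Let X = conversion of M.
Concentrations: [M] = 3.94 − 3.94X; [D] = 11.8X.
At X = 0.231: [M] = 3.03, [D] = 2.73.
Kc = [D]^3 / ([M]) = 6.72 (mol/L)^2.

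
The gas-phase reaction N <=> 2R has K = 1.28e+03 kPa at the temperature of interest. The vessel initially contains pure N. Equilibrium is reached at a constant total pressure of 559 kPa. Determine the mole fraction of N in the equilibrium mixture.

y_N = 0.247

Take 1 mol N as basis and let X be its fractional conversion, so ξ = X.
At extent ξ: n_N = 1 − X; n_R = 2X.
n_T = Σnᵢ = 1 + X.
y_i = n_i/n_T, p_i = y_i·P. K = p_R^2 / (p_N).
This yields a degree-2 equation in X; solving on (0,1), X = 0.603.
Then n_N = 0.397, n_T = 1.6, so y_N = 0.247.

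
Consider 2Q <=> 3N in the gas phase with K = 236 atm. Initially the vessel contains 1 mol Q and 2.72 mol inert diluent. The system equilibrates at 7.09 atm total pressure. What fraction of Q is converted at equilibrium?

Let X = conversion of Q (basis 1 mol Q); extent of reaction ξ = 0.5X.
At extent ξ: n_Q = 1 − X; n_N = 1.5X; n_I = 2.72 (inert).
Summing: n_T = 3.72 + 0.5X.
Mole fractions y_i = n_i/n_T; K = p_N^3 / (p_Q^2) with p_i = y_i·P.
Setting this equal to 236 atm and taking the physical root (0 < X < 1) gives X = 0.873.

X = 0.873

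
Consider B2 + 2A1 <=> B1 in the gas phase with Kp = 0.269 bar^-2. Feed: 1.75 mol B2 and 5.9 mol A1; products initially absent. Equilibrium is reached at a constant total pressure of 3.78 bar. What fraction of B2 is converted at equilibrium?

Let X = conversion of B2 (basis 1.75 mol B2); extent of reaction ξ = 1.75X.
Species balance: n_B2 = 1.75 − 1.75X; n_A1 = 5.9 − 3.5X; n_B1 = 1.75X.
Total moles n_T = 7.65 − 3.5X.
y_i = n_i/n_T, p_i = y_i·P. Kp = p_B1 / (p_B2 p_A1^2).
Substituting and setting equal to 0.269 bar^-2 gives a polynomial in X; the root in (0,1) is X = 0.638.

X = 0.638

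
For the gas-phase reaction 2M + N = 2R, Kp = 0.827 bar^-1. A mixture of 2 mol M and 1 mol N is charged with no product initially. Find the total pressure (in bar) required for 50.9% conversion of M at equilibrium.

P = 6.59 bar

Let X = conversion of M (basis 2 mol M); extent of reaction ξ = X.
At extent ξ: n_M = 2 − 2X; n_N = 1 − X; n_R = 2X.
Total moles n_T = 3 − X.
Kp = p_R^2 / (p_M^2 p_N) with p_i = (n_i/n_T)·P.
At X = 0.509: the mole-fraction product g(X) = Π y_i^ν_i = 5.452. Since Kp = g(X)·P^{-1}, P = (g/Kp)^(1/1) = (5.452/0.827)^(1/1) = 6.59 bar.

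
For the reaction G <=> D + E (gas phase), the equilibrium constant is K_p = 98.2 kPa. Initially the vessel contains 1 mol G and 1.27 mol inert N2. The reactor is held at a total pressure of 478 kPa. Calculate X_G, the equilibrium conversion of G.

X = 0.523

Take 1 mol G as basis and let X be its fractional conversion, so ξ = X.
At extent ξ: n_G = 1 − X; n_D = X; n_E = X; n_I = 1.27 (inert).
Total moles n_T = 2.27 + X.
With p_i = (n_i/n_T)P, K_p = p_D p_E / (p_G).
This yields a degree-2 equation in X; solving on (0,1), X = 0.523.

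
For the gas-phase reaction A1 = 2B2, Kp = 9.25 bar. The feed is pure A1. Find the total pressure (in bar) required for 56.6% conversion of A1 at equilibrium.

P = 4.91 bar

Take 1 mol A1 as basis and let X be its fractional conversion, so ξ = X.
Mole table: n_A1 = 1 − X; n_B2 = 2X.
n_T = Σnᵢ = 1 + X.
Kp = p_B2^2 / (p_A1) with p_i = (n_i/n_T)·P.
At X = 0.566: the mole-fraction product g(X) = Π y_i^ν_i = 1.885. Since Kp = g(X)·P^{1}, P = (Kp/g)^(1/1) = (9.25/1.885)^(1/1) = 4.91 bar.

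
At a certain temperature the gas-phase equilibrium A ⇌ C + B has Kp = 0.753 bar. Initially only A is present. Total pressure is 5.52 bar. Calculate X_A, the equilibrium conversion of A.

X = 0.346

Take 1 mol A as basis and let X be its fractional conversion, so ξ = X.
At extent ξ: n_A = 1 − X; n_C = X; n_B = X.
n_T = Σnᵢ = 1 + X.
y_i = n_i/n_T, p_i = y_i·P. Kp = p_C p_B / (p_A).
Substituting and setting equal to 0.753 bar gives a polynomial in X; the root in (0,1) is X = 0.346.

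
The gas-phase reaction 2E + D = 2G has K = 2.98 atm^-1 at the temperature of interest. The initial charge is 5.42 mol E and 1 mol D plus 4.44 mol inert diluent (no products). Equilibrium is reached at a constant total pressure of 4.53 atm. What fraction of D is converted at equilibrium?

Let X = conversion of D (basis 1 mol D); extent of reaction ξ = X.
At extent ξ: n_E = 5.42 − 2X; n_D = 1 − X; n_G = 2X; n_I = 4.44 (inert).
n_T = Σnᵢ = 10.9 − X.
y_i = n_i/n_T, p_i = y_i·P. K = p_G^2 / (p_E^2 p_D).
Equating to 2.98 atm^-1 and solving on 0 < X < 1: X = 0.847.

X = 0.847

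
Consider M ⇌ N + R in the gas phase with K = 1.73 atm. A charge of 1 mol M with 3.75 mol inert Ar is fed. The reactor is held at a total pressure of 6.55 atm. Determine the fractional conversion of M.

X = 0.679

Let X = conversion of M (basis 1 mol M); extent of reaction ξ = X.
Mole table: n_M = 1 − X; n_N = X; n_R = X; n_I = 3.75 (inert).
Total moles n_T = 4.75 + X.
With p_i = (n_i/n_T)P, K = p_N p_R / (p_M).
This yields a degree-2 equation in X; solving on (0,1), X = 0.679.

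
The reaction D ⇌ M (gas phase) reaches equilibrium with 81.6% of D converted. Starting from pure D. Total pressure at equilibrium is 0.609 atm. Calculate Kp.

Basis: 1 mol D initially; let X = conversion of D. Extent ξ = X.
At extent ξ: n_D = 1 − X; n_M = X.
Total moles n_T = 1 (Δν = 0, constant).
At X = 0.816: n_D = 0.184, n_M = 0.816, n_T = 1.
p_i = (n_i/n_T)·P. Kp = p_M / (p_D) = 4.43.

Kp = 4.43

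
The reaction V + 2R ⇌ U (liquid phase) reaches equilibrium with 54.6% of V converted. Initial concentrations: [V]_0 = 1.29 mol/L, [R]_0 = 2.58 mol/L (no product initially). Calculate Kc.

Let X = conversion of V.
Concentrations: [V] = 1.29 − 1.29X; [R] = 2.58 − 2.58X; [U] = 1.29X.
At X = 0.546: [V] = 0.586, [R] = 1.17, [U] = 0.704.
Kc = [U] / ([V] [R]^2) = 0.877 (mol/L)^-2.

Kc = 0.877 (mol/L)^-2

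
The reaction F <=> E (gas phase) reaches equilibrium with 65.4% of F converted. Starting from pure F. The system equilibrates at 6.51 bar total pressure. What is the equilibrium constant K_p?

K_p = 1.89

Take 1 mol F as basis and let X be its fractional conversion, so ξ = X.
Species balance: n_F = 1 − X; n_E = X.
Total moles n_T = 1 (Δν = 0, constant).
At X = 0.654: n_F = 0.346, n_E = 0.654, n_T = 1.
p_i = (n_i/n_T)·P. K_p = p_E / (p_F) = 1.89.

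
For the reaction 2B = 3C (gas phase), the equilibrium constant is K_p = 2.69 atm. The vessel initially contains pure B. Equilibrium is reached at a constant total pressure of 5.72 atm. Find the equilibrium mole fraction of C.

Take 1 mol B as basis and let X be its fractional conversion, so ξ = 0.5X.
Species balance: n_B = 1 − X; n_C = 1.5X.
Summing: n_T = 1 + 0.5X.
With p_i = (n_i/n_T)P, K_p = p_C^3 / (p_B^2).
Setting this equal to 2.69 atm and taking the physical root (0 < X < 1) gives X = 0.394.
Then n_C = 0.591, n_T = 1.2, so y_C = 0.494.

y_C = 0.494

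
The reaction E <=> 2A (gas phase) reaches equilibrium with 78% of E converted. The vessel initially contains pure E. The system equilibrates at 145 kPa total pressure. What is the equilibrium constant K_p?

K_p = 901 kPa

Basis: 1 mol E initially; let X = conversion of E. Extent ξ = X.
Species balance: n_E = 1 − X; n_A = 2X.
Total moles n_T = 1 + X.
At X = 0.78: n_E = 0.22, n_A = 1.56, n_T = 1.78.
p_i = (n_i/n_T)·P. K_p = p_A^2 / (p_E) = 901 kPa.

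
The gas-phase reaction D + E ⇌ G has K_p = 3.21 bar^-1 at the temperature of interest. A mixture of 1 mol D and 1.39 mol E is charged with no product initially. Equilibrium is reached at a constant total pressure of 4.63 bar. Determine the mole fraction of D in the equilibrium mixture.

y_D = 0.103

Take 1 mol D as basis and let X be its fractional conversion, so ξ = X.
Moles: n_D = 1 − X; n_E = 1.39 − X; n_G = X.
Summing: n_T = 2.39 − X.
With p_i = (n_i/n_T)P, K_p = p_G / (p_D p_E).
Setting this equal to 3.21 bar^-1 and taking the physical root (0 < X < 1) gives X = 0.841.
Then n_D = 0.159, n_T = 1.55, so y_D = 0.103.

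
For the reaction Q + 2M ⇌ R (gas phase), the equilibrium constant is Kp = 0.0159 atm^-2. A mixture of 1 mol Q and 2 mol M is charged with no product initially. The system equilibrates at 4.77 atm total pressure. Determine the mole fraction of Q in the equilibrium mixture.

Basis: 1 mol Q initially; let X = conversion of Q. Extent ξ = X.
At extent ξ: n_Q = 1 − X; n_M = 2 − 2X; n_R = X.
Total moles n_T = 3 − 2X.
Mole fractions y_i = n_i/n_T; Kp = p_R / (p_Q p_M^2) with p_i = y_i·P.
Setting this equal to 0.0159 atm^-2 and taking the physical root (0 < X < 1) gives X = 0.128.
Then n_Q = 0.872, n_T = 2.74, so y_Q = 0.318.

y_Q = 0.318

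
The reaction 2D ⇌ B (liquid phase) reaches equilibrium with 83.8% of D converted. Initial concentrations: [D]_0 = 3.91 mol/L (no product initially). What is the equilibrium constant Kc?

Kc = 4.08 L/mol

Let X = conversion of D.
Concentrations: [D] = 3.91 − 3.91X; [B] = 1.96X.
At X = 0.838: [D] = 0.633, [B] = 1.64.
Kc = [B] / ([D]^2) = 4.08 L/mol.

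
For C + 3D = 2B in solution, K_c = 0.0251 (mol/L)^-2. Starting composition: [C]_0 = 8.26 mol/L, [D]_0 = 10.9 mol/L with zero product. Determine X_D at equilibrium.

X = 0.564

Let X = conversion of D; extent ξ = 10.9X/3 mol/L.
Concentrations: [C] = 8.26 − 3.63X; [D] = 10.9 − 10.9X; [B] = 7.27X.
K_c = [B]^2 / ([C] [D]^3).
This equals 0.0251 at X = 0.564 (the root in 0 < X < 1).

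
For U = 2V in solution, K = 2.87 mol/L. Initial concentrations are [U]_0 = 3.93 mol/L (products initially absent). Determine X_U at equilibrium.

X = 0.346

Let X = conversion of U; extent ξ = 3.93·X mol/L.
Concentrations: [U] = 3.93 − 3.93X; [V] = 7.86X.
K = [V]^2 / ([U]).
Setting equal to 2.87 and solving for X on (0,1) gives X = 0.346.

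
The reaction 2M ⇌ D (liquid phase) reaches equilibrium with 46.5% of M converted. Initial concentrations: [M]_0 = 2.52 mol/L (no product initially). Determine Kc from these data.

Kc = 0.322 L/mol

Let X = conversion of M.
Concentrations: [M] = 2.52 − 2.52X; [D] = 1.26X.
At X = 0.465: [M] = 1.35, [D] = 0.586.
Kc = [D] / ([M]^2) = 0.322 L/mol.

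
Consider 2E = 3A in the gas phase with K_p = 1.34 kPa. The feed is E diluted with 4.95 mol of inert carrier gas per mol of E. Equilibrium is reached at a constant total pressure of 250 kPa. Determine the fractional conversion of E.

Basis: 1 mol E initially; let X = conversion of E. Extent ξ = 0.5X.
Moles: n_E = 1 − X; n_A = 1.5X; n_I = 4.95 (inert).
n_T = Σnᵢ = 5.95 + 0.5X.
Mole fractions y_i = n_i/n_T; K_p = p_A^3 / (p_E^2) with p_i = y_i·P.
This yields a degree-3 equation in X; solving on (0,1), X = 0.185.

X = 0.185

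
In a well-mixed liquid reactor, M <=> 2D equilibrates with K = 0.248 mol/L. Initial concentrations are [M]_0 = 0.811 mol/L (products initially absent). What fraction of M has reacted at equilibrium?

X = 0.241

Let X = conversion of M; extent ξ = 0.811·X mol/L.
Concentrations: [M] = 0.811 − 0.811X; [D] = 1.62X.
K = [D]^2 / ([M]).
Solving K = 0.248 for X ∈ (0,1): X = 0.241.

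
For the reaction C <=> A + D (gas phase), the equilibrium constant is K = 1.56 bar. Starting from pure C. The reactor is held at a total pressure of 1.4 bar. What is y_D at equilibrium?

y_D = 0.421

Basis: 1 mol C initially; let X = conversion of C. Extent ξ = X.
Moles: n_C = 1 − X; n_A = X; n_D = X.
n_T = Σnᵢ = 1 + X.
With p_i = (n_i/n_T)P, K = p_A p_D / (p_C).
This yields a degree-2 equation in X; solving on (0,1), X = 0.726.
Then n_D = 0.726, n_T = 1.73, so y_D = 0.421.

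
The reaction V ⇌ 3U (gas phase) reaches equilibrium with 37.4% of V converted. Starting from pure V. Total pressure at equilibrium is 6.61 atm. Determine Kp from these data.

Let X = conversion of V (basis 1 mol V); extent of reaction ξ = X.
Species balance: n_V = 1 − X; n_U = 3X.
Summing: n_T = 1 + 2X.
At X = 0.374: n_V = 0.626, n_U = 1.12, n_T = 1.75.
p_i = (n_i/n_T)·P. Kp = p_U^3 / (p_V) = 32.3 atm^2.

Kp = 32.3 atm^2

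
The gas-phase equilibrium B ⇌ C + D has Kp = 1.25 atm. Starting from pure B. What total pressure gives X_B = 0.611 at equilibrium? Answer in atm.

P = 2.1 atm

Basis: 1 mol B initially; let X = conversion of B. Extent ξ = X.
Moles: n_B = 1 − X; n_C = X; n_D = X.
Summing: n_T = 1 + X.
Kp = p_C p_D / (p_B) with p_i = (n_i/n_T)·P.
At X = 0.611: the mole-fraction product g(X) = Π y_i^ν_i = 0.5957. Since Kp = g(X)·P^{1}, P = (Kp/g)^(1/1) = (1.25/0.5957)^(1/1) = 2.1 atm.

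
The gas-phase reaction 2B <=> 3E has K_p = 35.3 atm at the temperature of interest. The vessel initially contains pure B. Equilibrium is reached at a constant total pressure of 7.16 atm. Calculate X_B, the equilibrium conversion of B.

Basis: 1 mol B initially; let X = conversion of B. Extent ξ = 0.5X.
Species balance: n_B = 1 − X; n_E = 1.5X.
n_T = Σnᵢ = 1 + 0.5X.
y_i = n_i/n_T, p_i = y_i·P. K_p = p_E^3 / (p_B^2).
Substituting and setting equal to 35.3 atm gives a polynomial in X; the root in (0,1) is X = 0.635.

X = 0.635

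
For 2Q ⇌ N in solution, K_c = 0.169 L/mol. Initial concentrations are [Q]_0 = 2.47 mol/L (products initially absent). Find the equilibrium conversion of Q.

X = 0.351

Let X = conversion of Q; extent ξ = 2.47X/2 mol/L.
Concentrations: [Q] = 2.47 − 2.47X; [N] = 1.24X.
K_c = [N] / ([Q]^2).
This equals 0.169 at X = 0.351 (the root in 0 < X < 1).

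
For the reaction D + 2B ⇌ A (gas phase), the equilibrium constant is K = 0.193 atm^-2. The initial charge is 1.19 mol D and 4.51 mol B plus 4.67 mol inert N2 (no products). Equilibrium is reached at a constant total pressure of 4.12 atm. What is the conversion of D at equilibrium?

Basis: 1.19 mol D initially; let X = conversion of D. Extent ξ = 1.19X.
Species balance: n_D = 1.19 − 1.19X; n_B = 4.51 − 2.38X; n_A = 1.19X; n_I = 4.67 (inert).
Total moles n_T = 10.4 − 2.38X.
Mole fractions y_i = n_i/n_T; K = p_A / (p_D p_B^2) with p_i = y_i·P.
Setting this equal to 0.193 atm^-2 and taking the physical root (0 < X < 1) gives X = 0.331.

X = 0.331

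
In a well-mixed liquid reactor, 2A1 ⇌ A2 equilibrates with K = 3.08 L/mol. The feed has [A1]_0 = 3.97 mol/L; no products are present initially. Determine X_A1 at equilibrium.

X = 0.817

Let X = conversion of A1; extent ξ = 3.97X/2 mol/L.
Concentrations: [A1] = 3.97 − 3.97X; [A2] = 1.99X.
K = [A2] / ([A1]^2).
Solving K = 3.08 for X ∈ (0,1): X = 0.817.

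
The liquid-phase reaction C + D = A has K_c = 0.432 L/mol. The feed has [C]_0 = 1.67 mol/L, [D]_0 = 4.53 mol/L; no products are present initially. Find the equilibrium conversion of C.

Let X = conversion of C; extent ξ = 1.67·X mol/L.
Concentrations: [C] = 1.67 − 1.67X; [D] = 4.53 − 1.67X; [A] = 1.67X.
K_c = [A] / ([C] [D]).
This equals 0.432 at X = 0.603 (the root in 0 < X < 1).

X = 0.603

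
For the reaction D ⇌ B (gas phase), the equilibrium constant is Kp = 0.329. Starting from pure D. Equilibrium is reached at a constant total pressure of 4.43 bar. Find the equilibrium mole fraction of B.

y_B = 0.248

Basis: 1 mol D initially; let X = conversion of D. Extent ξ = X.
Mole table: n_D = 1 − X; n_B = X.
Total moles n_T = 1 (Δν = 0, constant).
Mole fractions y_i = n_i/n_T; Kp = p_B / (p_D) with p_i = y_i·P.
Substituting and setting equal to 0.329 gives a polynomial in X; the root in (0,1) is X = 0.248.
Then n_B = 0.248, n_T = 1, so y_B = 0.248.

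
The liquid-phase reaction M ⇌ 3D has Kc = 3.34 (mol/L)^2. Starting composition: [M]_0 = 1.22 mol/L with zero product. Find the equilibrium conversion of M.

X = 0.373

Let X = conversion of M; extent ξ = 1.22·X mol/L.
Concentrations: [M] = 1.22 − 1.22X; [D] = 3.66X.
Kc = [D]^3 / ([M]).
Solving Kc = 3.34 for X ∈ (0,1): X = 0.373.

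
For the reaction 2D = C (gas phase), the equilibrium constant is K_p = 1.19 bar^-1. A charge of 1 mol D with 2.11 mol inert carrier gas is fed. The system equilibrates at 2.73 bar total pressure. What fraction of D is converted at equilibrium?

X = 0.522

Let X = conversion of D (basis 1 mol D); extent of reaction ξ = 0.5X.
Species balance: n_D = 1 − X; n_C = 0.5X; n_I = 2.11 (inert).
Summing: n_T = 3.11 − 0.5X.
With p_i = (n_i/n_T)P, K_p = p_C / (p_D^2).
This yields a degree-2 equation in X; solving on (0,1), X = 0.522.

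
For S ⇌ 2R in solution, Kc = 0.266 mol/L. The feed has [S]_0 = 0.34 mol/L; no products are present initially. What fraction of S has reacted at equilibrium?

Let X = conversion of S; extent ξ = 0.34·X mol/L.
Concentrations: [S] = 0.34 − 0.34X; [R] = 0.68X.
Kc = [R]^2 / ([S]).
This equals 0.266 at X = 0.355 (the root in 0 < X < 1).

X = 0.355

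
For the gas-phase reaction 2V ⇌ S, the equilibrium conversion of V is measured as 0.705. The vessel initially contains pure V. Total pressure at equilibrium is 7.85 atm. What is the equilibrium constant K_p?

K_p = 0.334 atm^-1

Basis: 1 mol V initially; let X = conversion of V. Extent ξ = 0.5X.
Species balance: n_V = 1 − X; n_S = 0.5X.
Total moles n_T = 1 − 0.5X.
At X = 0.705: n_V = 0.295, n_S = 0.352, n_T = 0.647.
p_i = (n_i/n_T)·P. K_p = p_S / (p_V^2) = 0.334 atm^-1.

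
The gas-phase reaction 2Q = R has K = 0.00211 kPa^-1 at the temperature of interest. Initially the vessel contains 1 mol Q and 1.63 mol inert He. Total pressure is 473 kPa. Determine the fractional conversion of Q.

Let X = conversion of Q (basis 1 mol Q); extent of reaction ξ = 0.5X.
At extent ξ: n_Q = 1 − X; n_R = 0.5X; n_I = 1.63 (inert).
n_T = Σnᵢ = 2.63 − 0.5X.
With p_i = (n_i/n_T)P, K = p_R / (p_Q^2).
Setting this equal to 0.00211 kPa^-1 and taking the physical root (0 < X < 1) gives X = 0.347.

X = 0.347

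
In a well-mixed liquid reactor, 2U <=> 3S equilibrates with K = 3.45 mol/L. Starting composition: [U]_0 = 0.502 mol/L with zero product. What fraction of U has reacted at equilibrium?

Let X = conversion of U; extent ξ = 0.502X/2 mol/L.
Concentrations: [U] = 0.502 − 0.502X; [S] = 0.753X.
K = [S]^3 / ([U]^2).
Setting equal to 3.45 and solving for X on (0,1) gives X = 0.641.

X = 0.641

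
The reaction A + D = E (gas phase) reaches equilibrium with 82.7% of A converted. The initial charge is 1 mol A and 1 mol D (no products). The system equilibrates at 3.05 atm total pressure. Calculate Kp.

Basis: 1 mol A initially; let X = conversion of A. Extent ξ = X.
Mole table: n_A = 1 − X; n_D = 1 − X; n_E = X.
n_T = Σnᵢ = 2 − X.
At X = 0.827: n_A = 0.173, n_D = 0.173, n_E = 0.827, n_T = 1.17.
p_i = (n_i/n_T)·P. Kp = p_E / (p_A p_D) = 10.6 atm^-1.

Kp = 10.6 atm^-1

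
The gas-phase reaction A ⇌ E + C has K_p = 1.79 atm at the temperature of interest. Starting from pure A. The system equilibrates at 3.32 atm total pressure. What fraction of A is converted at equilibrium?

Take 1 mol A as basis and let X be its fractional conversion, so ξ = X.
Species balance: n_A = 1 − X; n_E = X; n_C = X.
n_T = Σnᵢ = 1 + X.
y_i = n_i/n_T, p_i = y_i·P. K_p = p_E p_C / (p_A).
Substituting and setting equal to 1.79 atm gives a polynomial in X; the root in (0,1) is X = 0.592.

X = 0.592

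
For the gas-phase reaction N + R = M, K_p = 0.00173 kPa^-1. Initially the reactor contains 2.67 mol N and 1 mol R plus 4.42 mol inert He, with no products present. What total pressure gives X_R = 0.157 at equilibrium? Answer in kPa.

Let X = conversion of R (basis 1 mol R); extent of reaction ξ = X.
At extent ξ: n_N = 2.67 − X; n_R = 1 − X; n_M = X; n_I = 4.42 (inert).
Summing: n_T = 8.09 − X.
K_p = p_M / (p_N p_R) with p_i = (n_i/n_T)·P.
At X = 0.157: the mole-fraction product g(X) = Π y_i^ν_i = 0.5879. Since K_p = g(X)·P^{-1}, P = (g/K_p)^(1/1) = (0.5879/0.00173)^(1/1) = 340 kPa.

P = 340 kPa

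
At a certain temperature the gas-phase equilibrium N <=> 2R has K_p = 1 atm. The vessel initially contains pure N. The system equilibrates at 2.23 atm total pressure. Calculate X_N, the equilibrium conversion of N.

Let X = conversion of N (basis 1 mol N); extent of reaction ξ = X.
Mole table: n_N = 1 − X; n_R = 2X.
Total moles n_T = 1 + X.
With p_i = (n_i/n_T)P, K_p = p_R^2 / (p_N).
Equating to 1 atm and solving on 0 < X < 1: X = 0.318.

X = 0.318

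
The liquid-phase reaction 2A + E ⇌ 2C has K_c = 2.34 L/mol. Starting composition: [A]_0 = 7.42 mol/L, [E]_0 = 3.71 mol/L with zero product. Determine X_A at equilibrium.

X = 0.639

Let X = conversion of A; extent ξ = 7.42X/2 mol/L.
Concentrations: [A] = 7.42 − 7.42X; [E] = 3.71 − 3.71X; [C] = 7.42X.
K_c = [C]^2 / ([A]^2 [E]).
Setting equal to 2.34 and solving for X on (0,1) gives X = 0.639.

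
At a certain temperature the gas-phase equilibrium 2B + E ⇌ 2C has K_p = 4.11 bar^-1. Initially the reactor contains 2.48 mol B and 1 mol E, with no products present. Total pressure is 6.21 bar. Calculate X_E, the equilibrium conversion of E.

X = 0.750

Let X = conversion of E (basis 1 mol E); extent of reaction ξ = X.
Mole table: n_B = 2.48 − 2X; n_E = 1 − X; n_C = 2X.
n_T = Σnᵢ = 3.48 − X.
With p_i = (n_i/n_T)P, K_p = p_C^2 / (p_B^2 p_E).
This yields a degree-3 equation in X; solving on (0,1), X = 0.750.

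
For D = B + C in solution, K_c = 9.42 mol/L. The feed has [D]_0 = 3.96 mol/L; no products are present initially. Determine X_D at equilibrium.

Let X = conversion of D; extent ξ = 3.96·X mol/L.
Concentrations: [D] = 3.96 − 3.96X; [B] = 3.96X; [C] = 3.96X.
K_c = [B] [C] / ([D]).
This equals 9.42 at X = 0.758 (the root in 0 < X < 1).

X = 0.758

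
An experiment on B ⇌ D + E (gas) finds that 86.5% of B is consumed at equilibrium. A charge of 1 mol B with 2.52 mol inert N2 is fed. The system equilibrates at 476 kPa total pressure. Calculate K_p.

Take 1 mol B as basis and let X be its fractional conversion, so ξ = X.
Moles: n_B = 1 − X; n_D = X; n_E = X; n_I = 2.52 (inert).
n_T = Σnᵢ = 3.52 + X.
At X = 0.865: n_B = 0.135, n_D = 0.865, n_E = 0.865, n_T = 4.38.
p_i = (n_i/n_T)·P. K_p = p_D p_E / (p_B) = 602 kPa.

K_p = 602 kPa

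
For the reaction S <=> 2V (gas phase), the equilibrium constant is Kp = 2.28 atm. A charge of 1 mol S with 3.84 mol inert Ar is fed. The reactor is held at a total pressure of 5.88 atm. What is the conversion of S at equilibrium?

Take 1 mol S as basis and let X be its fractional conversion, so ξ = X.
Moles: n_S = 1 − X; n_V = 2X; n_I = 3.84 (inert).
Total moles n_T = 4.84 + X.
With p_i = (n_i/n_T)P, Kp = p_V^2 / (p_S).
Setting this equal to 2.28 atm and taking the physical root (0 < X < 1) gives X = 0.506.

X = 0.506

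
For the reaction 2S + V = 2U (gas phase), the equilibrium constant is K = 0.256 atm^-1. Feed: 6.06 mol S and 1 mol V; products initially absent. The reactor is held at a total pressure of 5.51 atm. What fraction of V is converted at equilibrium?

Take 1 mol V as basis and let X be its fractional conversion, so ξ = X.
At extent ξ: n_S = 6.06 − 2X; n_V = 1 − X; n_U = 2X.
Summing: n_T = 7.06 − X.
With p_i = (n_i/n_T)P, K = p_U^2 / (p_S^2 p_V).
Setting this equal to 0.256 atm^-1 and taking the physical root (0 < X < 1) gives X = 0.655.

X = 0.655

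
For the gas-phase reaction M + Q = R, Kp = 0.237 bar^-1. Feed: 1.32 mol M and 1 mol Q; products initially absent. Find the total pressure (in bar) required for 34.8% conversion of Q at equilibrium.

Let X = conversion of Q (basis 1 mol Q); extent of reaction ξ = X.
Moles: n_M = 1.32 − X; n_Q = 1 − X; n_R = X.
Total moles n_T = 2.32 − X.
Kp = p_R / (p_M p_Q) with p_i = (n_i/n_T)·P.
At X = 0.348: the mole-fraction product g(X) = Π y_i^ν_i = 1.083. Since Kp = g(X)·P^{-1}, P = (g/Kp)^(1/1) = (1.083/0.237)^(1/1) = 4.57 bar.

P = 4.57 bar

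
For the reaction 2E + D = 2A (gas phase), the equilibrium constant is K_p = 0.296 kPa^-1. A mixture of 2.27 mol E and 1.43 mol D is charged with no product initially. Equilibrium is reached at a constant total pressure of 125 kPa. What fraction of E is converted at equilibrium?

X = 0.735

Take 2.27 mol E as basis and let X be its fractional conversion, so ξ = 1.14X.
Moles: n_E = 2.27 − 2.27X; n_D = 1.43 − 1.14X; n_A = 2.27X.
Summing: n_T = 3.7 − 1.14X.
With p_i = (n_i/n_T)P, K_p = p_A^2 / (p_E^2 p_D).
Equating to 0.296 kPa^-1 and solving on 0 < X < 1: X = 0.735.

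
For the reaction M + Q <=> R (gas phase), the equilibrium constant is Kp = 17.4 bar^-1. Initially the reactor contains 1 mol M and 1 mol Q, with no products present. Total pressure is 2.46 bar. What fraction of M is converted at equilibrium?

X = 0.849

Basis: 1 mol M initially; let X = conversion of M. Extent ξ = X.
Mole table: n_M = 1 − X; n_Q = 1 − X; n_R = X.
n_T = Σnᵢ = 2 − X.
y_i = n_i/n_T, p_i = y_i·P. Kp = p_R / (p_M p_Q).
Setting this equal to 17.4 bar^-1 and taking the physical root (0 < X < 1) gives X = 0.849.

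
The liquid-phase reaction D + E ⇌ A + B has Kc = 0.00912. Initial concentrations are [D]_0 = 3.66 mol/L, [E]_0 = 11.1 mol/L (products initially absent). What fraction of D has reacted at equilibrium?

Let X = conversion of D; extent ξ = 3.66·X mol/L.
Concentrations: [D] = 3.66 − 3.66X; [E] = 11.1 − 3.66X; [A] = 3.66X; [B] = 3.66X.
Kc = [A] [B] / ([D] [E]).
Solving Kc = 0.00912 for X ∈ (0,1): X = 0.150.

X = 0.150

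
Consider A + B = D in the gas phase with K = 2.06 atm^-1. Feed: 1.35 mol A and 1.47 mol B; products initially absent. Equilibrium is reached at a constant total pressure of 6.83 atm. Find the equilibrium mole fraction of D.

y_D = 0.586

Take 1.35 mol A as basis and let X be its fractional conversion, so ξ = 1.35X.
Species balance: n_A = 1.35 − 1.35X; n_B = 1.47 − 1.35X; n_D = 1.35X.
Summing: n_T = 2.82 − 1.35X.
Mole fractions y_i = n_i/n_T; K = p_D / (p_A p_B) with p_i = y_i·P.
Equating to 2.06 atm^-1 and solving on 0 < X < 1: X = 0.772.
Then n_D = 1.04, n_T = 1.78, so y_D = 0.586.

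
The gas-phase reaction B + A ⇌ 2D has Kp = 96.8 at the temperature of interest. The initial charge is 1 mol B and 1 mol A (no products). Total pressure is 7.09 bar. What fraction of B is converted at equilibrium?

X = 0.831

Basis: 1 mol B initially; let X = conversion of B. Extent ξ = X.
Mole table: n_B = 1 − X; n_A = 1 − X; n_D = 2X.
Total moles n_T = 2 (Δν = 0, constant).
y_i = n_i/n_T, p_i = y_i·P. Kp = p_D^2 / (p_B p_A).
Equating to 96.8 and solving on 0 < X < 1: X = 0.831.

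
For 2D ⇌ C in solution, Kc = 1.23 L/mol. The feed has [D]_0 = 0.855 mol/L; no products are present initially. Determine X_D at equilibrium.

X = 0.508

Let X = conversion of D; extent ξ = 0.855X/2 mol/L.
Concentrations: [D] = 0.855 − 0.855X; [C] = 0.427X.
Kc = [C] / ([D]^2).
This equals 1.23 at X = 0.508 (the root in 0 < X < 1).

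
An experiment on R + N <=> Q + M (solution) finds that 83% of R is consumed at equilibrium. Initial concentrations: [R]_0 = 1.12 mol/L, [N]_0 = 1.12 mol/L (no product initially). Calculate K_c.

Let X = conversion of R.
Concentrations: [R] = 1.12 − 1.12X; [N] = 1.12 − 1.12X; [Q] = 1.12X; [M] = 1.12X.
At X = 0.83: [R] = 0.19, [N] = 0.19, [Q] = 0.93, [M] = 0.93.
K_c = [Q] [M] / ([R] [N]) = 23.8.

K_c = 23.8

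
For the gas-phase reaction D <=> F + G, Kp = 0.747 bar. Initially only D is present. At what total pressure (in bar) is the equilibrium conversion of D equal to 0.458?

Basis: 1 mol D initially; let X = conversion of D. Extent ξ = X.
Moles: n_D = 1 − X; n_F = X; n_G = X.
n_T = Σnᵢ = 1 + X.
Kp = p_F p_G / (p_D) with p_i = (n_i/n_T)·P.
At X = 0.458: the mole-fraction product g(X) = Π y_i^ν_i = 0.2654. Since Kp = g(X)·P^{1}, P = (Kp/g)^(1/1) = (0.747/0.2654)^(1/1) = 2.81 bar.

P = 2.81 bar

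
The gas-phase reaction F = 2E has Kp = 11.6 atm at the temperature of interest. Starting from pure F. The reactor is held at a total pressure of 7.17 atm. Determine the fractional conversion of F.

X = 0.537

Take 1 mol F as basis and let X be its fractional conversion, so ξ = X.
Moles: n_F = 1 − X; n_E = 2X.
n_T = Σnᵢ = 1 + X.
y_i = n_i/n_T, p_i = y_i·P. Kp = p_E^2 / (p_F).
This yields a degree-2 equation in X; solving on (0,1), X = 0.537.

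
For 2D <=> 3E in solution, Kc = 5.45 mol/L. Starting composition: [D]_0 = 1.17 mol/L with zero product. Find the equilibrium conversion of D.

X = 0.602

Let X = conversion of D; extent ξ = 1.17X/2 mol/L.
Concentrations: [D] = 1.17 − 1.17X; [E] = 1.75X.
Kc = [E]^3 / ([D]^2).
This equals 5.45 at X = 0.602 (the root in 0 < X < 1).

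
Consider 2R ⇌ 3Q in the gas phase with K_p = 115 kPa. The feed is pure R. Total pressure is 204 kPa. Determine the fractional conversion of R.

Take 1 mol R as basis and let X be its fractional conversion, so ξ = 0.5X.
Species balance: n_R = 1 − X; n_Q = 1.5X.
Summing: n_T = 1 + 0.5X.
y_i = n_i/n_T, p_i = y_i·P. K_p = p_Q^3 / (p_R^2).
Substituting and setting equal to 115 kPa gives a polynomial in X; the root in (0,1) is X = 0.412.

X = 0.412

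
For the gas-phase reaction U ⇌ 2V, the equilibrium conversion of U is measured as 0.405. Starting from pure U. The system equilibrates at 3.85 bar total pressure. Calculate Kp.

Kp = 3.02 bar

Take 1 mol U as basis and let X be its fractional conversion, so ξ = X.
At extent ξ: n_U = 1 − X; n_V = 2X.
n_T = Σnᵢ = 1 + X.
At X = 0.405: n_U = 0.595, n_V = 0.81, n_T = 1.41.
p_i = (n_i/n_T)·P. Kp = p_V^2 / (p_U) = 3.02 bar.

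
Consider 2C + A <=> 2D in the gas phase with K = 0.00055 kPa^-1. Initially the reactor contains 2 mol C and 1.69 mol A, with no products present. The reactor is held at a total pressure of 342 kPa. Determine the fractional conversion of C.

X = 0.220

Basis: 2 mol C initially; let X = conversion of C. Extent ξ = X.
Species balance: n_C = 2 − 2X; n_A = 1.69 − X; n_D = 2X.
Total moles n_T = 3.69 − X.
y_i = n_i/n_T, p_i = y_i·P. K = p_D^2 / (p_C^2 p_A).
This yields a degree-3 equation in X; solving on (0,1), X = 0.220.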